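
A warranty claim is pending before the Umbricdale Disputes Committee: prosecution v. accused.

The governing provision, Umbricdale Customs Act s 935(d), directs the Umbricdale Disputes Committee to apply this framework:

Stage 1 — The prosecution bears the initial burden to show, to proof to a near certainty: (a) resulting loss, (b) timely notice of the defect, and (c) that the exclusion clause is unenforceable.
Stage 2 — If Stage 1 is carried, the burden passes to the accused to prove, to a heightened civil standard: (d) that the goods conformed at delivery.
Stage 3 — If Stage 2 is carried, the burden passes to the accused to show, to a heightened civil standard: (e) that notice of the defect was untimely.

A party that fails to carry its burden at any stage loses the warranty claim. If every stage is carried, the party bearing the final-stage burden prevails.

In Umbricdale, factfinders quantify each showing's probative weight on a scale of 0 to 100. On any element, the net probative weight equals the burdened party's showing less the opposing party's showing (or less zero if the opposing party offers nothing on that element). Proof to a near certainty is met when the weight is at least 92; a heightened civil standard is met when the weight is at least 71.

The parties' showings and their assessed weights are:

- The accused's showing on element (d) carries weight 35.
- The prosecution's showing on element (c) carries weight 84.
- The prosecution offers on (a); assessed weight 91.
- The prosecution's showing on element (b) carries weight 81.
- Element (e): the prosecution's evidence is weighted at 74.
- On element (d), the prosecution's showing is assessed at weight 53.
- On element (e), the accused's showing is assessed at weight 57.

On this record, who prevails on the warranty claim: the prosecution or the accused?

accused

Stage 1 — burden on prosecution; standard: proof to a near certainty (weight is at least 92).
    (a): 91 < 92 [not met]
    (b): 81 < 92 [not met]
    (c): 84 < 92 [not met]
  Not every element is met, so the prosecution fails to carry Stage 1.
The accused prevails.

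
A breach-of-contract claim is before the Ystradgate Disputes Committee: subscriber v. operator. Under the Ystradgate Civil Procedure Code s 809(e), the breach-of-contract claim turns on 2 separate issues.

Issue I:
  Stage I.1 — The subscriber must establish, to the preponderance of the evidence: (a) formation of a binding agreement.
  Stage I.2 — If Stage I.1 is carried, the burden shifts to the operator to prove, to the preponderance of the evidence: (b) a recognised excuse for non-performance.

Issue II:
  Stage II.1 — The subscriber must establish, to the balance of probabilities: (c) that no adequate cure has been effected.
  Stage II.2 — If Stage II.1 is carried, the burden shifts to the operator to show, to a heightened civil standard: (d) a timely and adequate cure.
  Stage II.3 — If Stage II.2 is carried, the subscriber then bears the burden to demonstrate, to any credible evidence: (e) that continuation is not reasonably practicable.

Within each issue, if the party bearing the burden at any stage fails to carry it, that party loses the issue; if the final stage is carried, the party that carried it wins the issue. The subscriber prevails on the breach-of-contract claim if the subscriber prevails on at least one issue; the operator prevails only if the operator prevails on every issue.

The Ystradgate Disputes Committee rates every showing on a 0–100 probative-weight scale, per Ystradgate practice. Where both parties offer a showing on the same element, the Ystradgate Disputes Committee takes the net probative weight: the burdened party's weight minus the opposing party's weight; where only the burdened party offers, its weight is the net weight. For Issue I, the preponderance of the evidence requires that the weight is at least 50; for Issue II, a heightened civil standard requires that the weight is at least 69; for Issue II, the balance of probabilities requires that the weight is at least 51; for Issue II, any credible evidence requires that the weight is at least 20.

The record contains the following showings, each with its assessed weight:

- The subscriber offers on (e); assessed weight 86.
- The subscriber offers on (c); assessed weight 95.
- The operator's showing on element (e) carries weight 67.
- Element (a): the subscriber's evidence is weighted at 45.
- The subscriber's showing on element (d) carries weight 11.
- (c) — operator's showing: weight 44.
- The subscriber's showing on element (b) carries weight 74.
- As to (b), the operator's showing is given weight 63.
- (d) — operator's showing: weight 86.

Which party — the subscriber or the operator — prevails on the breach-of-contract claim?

— Issue I —
Stage I.1 — burden on subscriber; standard: the preponderance of the evidence (weight is at least 50).
    (a): 45 < 50 [not met]
  Not every element is met, so the subscriber fails to carry Stage I.1.
The operator prevails on this issue.
— Issue II —
Stage II.1 — burden on subscriber; standard: the balance of probabilities (weight is at least 51).
    (c): 95 − 44 = 51 ≥ 51 [met]
  Stage II.1 carried; the burden shifts to the operator.
Stage II.2 — burden on operator; standard: a heightened civil standard (weight is at least 69).
    (d): 86 − 11 = 75 ≥ 69 [met]
  All elements met. The burden passes to the subscriber.
Stage II.3 — burden on subscriber; standard: any credible evidence (weight is at least 20).
    (e): 86 − 67 = 19 < 20 [not met]
  Not every element is met, so the subscriber fails to carry Stage II.3.
The operator prevails on this issue.
Per-issue: Issue I → operator; Issue II → operator. The subscriber must prevail on at least one issue; overall, the operator prevails.

operator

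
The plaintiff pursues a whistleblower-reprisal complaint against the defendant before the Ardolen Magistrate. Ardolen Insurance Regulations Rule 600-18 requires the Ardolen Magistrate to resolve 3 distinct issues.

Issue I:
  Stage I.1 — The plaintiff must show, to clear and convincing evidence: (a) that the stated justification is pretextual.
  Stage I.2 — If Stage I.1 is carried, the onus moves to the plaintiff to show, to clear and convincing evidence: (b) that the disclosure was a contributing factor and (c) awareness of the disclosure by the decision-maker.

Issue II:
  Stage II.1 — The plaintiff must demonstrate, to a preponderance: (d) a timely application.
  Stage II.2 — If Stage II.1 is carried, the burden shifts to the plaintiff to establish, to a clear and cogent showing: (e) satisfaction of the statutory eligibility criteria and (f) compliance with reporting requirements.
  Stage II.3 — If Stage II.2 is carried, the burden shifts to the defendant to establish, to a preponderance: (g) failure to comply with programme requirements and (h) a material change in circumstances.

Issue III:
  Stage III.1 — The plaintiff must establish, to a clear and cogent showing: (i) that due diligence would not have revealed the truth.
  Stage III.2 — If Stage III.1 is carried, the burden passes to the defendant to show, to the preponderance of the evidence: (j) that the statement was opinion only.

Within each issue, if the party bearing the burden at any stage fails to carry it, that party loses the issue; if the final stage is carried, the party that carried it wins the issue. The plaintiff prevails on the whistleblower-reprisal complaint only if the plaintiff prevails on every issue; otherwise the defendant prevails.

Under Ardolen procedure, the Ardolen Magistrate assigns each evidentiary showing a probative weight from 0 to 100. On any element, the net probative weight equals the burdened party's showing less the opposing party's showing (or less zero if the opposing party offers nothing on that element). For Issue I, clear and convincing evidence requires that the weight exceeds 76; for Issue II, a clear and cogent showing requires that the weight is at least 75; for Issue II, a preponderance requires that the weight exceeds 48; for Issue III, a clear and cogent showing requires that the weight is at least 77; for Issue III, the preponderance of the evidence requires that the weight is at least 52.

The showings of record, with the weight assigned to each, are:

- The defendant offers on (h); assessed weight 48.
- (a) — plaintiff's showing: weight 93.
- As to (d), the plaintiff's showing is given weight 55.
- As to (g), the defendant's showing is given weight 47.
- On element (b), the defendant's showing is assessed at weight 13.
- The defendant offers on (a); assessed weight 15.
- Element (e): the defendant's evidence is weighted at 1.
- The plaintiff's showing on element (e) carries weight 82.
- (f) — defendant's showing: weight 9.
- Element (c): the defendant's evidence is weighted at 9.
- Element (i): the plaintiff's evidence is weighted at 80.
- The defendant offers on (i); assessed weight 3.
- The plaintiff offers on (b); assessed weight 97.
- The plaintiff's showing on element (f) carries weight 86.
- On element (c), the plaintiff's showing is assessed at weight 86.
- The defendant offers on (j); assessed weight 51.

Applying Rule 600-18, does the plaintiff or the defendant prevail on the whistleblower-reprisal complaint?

— Issue I —
Stage I.1 — burden on plaintiff; standard: clear and convincing evidence (weight exceeds 76).
    (a): 93 − 15 = 78 > 76 [met]
  All elements met. The plaintiff retains the burden for Stage I.2.
Stage I.2 — burden on plaintiff; standard: clear and convincing evidence (weight exceeds 76).
    (b): 97 − 13 = 84 > 76 [met]
    (c): 86 − 9 = 77 > 76 [met]
  The plaintiff carries the last stage.
All stages carried — the plaintiff prevails on this issue.
— Issue II —
At Stage II.1 the plaintiff must meet a preponderance (weight exceeds 48): on (d) the weight is 55, which does exceed 48, so (d) meets the standard.
  All elements met. The plaintiff retains the burden for Stage II.2.
At Stage II.2 the plaintiff must meet a clear and cogent showing (weight is at least 75): on (e) the weight is 82 less the opposing 1 gives net 81, ≥ 75, so (e) meets the standard; on (f) the weight is 86 less the opposing 9 gives net 77, which does reach 75, so (f) meets the standard.
  All elements met. The burden passes to the defendant.
At Stage II.3 the defendant must meet a preponderance (weight exceeds 48): on (g) the weight is 47, ≤ 48, so (g) does not meet the standard; on (h) the weight is 48, ≤ 48, so (h) does not meet the standard.
  The defendant does not carry Stage II.3.
The analysis ends at Stage II.3; the plaintiff prevails on this issue.
— Issue III —
At Stage III.1 the plaintiff must meet a clear and cogent showing (weight is at least 77): on (i) the weight is 80 less the opposing 3 gives net 77, which does reach 77, so (i) meets the standard.
  All elements met. The burden passes to the defendant.
At Stage III.2 the defendant must meet the preponderance of the evidence (weight is at least 52): on (j) the weight is 51, < 52, so (j) does not meet the standard.
  Stage III.2 not carried; the defendant fails its burden.
So the plaintiff prevails on this issue.
Per-issue: Issue I → plaintiff; Issue II → plaintiff; Issue III → plaintiff. The plaintiff must prevail on every issue; overall, the plaintiff prevails.

plaintiff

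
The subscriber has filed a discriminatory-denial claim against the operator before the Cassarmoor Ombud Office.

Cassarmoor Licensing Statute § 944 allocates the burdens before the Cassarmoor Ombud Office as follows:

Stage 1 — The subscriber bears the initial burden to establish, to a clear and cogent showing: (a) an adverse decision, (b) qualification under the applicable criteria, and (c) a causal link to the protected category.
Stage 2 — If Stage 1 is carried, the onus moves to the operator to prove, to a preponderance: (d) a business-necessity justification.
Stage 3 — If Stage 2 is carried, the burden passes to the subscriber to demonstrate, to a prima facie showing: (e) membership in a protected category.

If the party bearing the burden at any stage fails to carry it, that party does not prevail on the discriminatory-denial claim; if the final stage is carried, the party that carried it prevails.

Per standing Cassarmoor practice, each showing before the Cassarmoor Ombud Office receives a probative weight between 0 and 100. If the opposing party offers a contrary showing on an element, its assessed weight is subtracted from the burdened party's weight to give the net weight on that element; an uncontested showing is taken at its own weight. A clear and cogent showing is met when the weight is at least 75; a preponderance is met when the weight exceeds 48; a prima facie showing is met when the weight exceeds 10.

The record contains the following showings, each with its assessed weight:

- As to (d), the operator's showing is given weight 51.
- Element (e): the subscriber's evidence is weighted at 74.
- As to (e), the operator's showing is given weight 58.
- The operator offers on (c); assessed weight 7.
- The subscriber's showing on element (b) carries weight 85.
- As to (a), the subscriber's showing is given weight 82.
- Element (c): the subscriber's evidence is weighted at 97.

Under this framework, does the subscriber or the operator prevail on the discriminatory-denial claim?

subscriber

Stage 1 (subscriber, a clear and cogent showing, weight is at least 75): (a) 82 ≥ 75 — meets; (b) 85 ≥ 75 — meets; (c) net 97−7=90 ≥ 75 — meets.
  Stage 1 carried; the burden shifts to the operator.
Stage 2 (operator, a preponderance, weight exceeds 48): (d) 51 > 48 — meets.
  The operator carries Stage 2; the subscriber now bears the burden.
Stage 3 (subscriber, a prima facie showing, weight exceeds 10): (e) net 74−58=16 > 10 — meets.
  All elements met at the final stage.
Every stage carried; the subscriber prevails.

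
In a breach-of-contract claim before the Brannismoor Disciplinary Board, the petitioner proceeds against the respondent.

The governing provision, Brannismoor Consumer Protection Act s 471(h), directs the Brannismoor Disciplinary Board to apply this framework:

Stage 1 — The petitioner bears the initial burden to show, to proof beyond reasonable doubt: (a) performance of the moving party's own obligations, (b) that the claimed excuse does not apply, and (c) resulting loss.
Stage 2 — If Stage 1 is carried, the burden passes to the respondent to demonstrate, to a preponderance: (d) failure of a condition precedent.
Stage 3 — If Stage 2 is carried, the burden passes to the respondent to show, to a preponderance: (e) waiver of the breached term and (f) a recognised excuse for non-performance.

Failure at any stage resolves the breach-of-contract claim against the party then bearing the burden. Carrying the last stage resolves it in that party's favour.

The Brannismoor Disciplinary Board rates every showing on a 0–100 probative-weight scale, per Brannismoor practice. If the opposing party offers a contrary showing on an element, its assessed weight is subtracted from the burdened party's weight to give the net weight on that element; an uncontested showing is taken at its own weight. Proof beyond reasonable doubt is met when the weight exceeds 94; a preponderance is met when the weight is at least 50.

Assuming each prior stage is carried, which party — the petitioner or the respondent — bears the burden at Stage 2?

respondent

Stage 2's rule assigns the burden to the respondent (to a preponderance).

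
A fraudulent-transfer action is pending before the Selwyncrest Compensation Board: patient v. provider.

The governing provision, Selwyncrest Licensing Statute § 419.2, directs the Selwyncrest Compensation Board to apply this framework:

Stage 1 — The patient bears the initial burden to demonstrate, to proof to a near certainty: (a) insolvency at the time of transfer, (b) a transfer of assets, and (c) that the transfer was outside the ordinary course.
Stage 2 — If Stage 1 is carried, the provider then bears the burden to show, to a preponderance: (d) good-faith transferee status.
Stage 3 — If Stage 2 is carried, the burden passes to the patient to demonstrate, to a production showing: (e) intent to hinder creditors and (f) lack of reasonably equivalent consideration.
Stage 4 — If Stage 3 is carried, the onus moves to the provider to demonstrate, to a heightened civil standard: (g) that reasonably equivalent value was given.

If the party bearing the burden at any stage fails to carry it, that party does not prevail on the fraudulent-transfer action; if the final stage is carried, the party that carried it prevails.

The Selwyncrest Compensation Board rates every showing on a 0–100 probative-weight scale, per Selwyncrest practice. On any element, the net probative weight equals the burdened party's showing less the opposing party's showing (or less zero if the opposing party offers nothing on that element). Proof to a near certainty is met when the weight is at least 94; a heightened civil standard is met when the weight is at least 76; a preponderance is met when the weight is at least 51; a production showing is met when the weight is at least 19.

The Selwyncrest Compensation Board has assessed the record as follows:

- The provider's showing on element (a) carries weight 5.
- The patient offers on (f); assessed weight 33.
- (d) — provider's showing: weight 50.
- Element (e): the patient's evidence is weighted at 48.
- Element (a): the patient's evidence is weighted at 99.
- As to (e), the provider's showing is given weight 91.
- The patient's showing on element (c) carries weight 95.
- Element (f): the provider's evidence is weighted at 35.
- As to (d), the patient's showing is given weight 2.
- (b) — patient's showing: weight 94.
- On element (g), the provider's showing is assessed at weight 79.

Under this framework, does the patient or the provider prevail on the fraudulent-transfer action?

Stage 1 (patient, proof to a near certainty, weight is at least 94): (a) net 99−5=94 ≥ 94 — meets; (b) 94 ≥ 94 — meets; (c) 95 ≥ 94 — meets.
  The patient carries Stage 1; the provider now bears the burden.
Stage 2 (provider, a preponderance, weight is at least 51): (d) net 50−2=48 < 51 — fails.
  Not every element is met, so the provider fails to carry Stage 2.
So the patient prevails.

patient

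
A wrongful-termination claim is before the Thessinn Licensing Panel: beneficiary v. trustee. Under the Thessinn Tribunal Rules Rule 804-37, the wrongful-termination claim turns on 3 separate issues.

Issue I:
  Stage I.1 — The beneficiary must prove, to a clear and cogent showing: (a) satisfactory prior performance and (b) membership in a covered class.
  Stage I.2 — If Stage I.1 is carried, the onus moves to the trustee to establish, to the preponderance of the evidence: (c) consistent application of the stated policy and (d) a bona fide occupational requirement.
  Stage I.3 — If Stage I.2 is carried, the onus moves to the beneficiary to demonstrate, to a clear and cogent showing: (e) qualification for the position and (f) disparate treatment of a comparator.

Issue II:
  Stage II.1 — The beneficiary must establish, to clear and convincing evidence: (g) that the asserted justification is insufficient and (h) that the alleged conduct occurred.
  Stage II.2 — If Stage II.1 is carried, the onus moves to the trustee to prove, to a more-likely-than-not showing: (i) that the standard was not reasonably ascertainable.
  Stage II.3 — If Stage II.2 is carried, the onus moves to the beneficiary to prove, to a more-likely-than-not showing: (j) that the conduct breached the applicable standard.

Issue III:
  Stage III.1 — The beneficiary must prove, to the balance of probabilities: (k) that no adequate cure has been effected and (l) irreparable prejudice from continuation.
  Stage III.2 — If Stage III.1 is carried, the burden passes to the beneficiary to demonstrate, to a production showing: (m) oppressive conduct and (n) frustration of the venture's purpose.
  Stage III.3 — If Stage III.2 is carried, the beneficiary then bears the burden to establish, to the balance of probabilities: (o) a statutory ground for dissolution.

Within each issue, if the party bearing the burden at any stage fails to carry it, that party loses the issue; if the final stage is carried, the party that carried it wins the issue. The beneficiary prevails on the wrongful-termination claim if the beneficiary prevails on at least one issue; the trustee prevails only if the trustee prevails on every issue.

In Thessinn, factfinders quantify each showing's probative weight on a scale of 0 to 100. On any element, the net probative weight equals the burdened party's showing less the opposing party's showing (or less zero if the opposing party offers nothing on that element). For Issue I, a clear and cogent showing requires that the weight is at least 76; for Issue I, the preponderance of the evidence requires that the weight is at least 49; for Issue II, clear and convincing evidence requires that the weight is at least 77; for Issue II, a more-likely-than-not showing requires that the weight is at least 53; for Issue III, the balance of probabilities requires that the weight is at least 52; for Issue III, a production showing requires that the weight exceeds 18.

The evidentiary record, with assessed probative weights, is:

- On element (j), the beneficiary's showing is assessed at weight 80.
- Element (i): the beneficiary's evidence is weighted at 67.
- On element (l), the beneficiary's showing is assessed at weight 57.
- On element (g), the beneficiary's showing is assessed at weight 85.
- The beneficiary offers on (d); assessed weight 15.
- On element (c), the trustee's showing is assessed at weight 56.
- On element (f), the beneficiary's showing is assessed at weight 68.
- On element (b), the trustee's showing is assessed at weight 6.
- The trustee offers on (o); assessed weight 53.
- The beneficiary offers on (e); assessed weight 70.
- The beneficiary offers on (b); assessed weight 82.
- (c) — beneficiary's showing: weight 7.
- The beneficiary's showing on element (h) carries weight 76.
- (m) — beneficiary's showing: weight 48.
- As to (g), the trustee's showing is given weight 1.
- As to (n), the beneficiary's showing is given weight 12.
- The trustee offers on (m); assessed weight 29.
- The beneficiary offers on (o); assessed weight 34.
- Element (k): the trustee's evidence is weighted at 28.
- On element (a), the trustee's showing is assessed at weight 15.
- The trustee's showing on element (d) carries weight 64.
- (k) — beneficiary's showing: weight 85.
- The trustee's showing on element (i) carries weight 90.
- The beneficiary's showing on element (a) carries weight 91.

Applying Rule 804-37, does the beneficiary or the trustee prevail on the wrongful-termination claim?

trustee

— Issue I —
Stage I.1 (beneficiary, a clear and cogent showing, weight is at least 76): (a) net 91−15=76 ≥ 76 — meets; (b) net 82−6=76 ≥ 76 — meets.
  The beneficiary carries Stage I.1; the trustee now bears the burden.
Stage I.2 (trustee, the preponderance of the evidence, weight is at least 49): (c) net 56−7=49 ≥ 49 — meets; (d) net 64−15=49 ≥ 49 — meets.
  The trustee carries Stage I.2; the beneficiary now bears the burden.
Stage I.3 (beneficiary, a clear and cogent showing, weight is at least 76): (e) 70 < 76 — fails; (f) 68 < 76 — fails.
  Not every element is met, so the beneficiary fails to carry Stage I.3.
The analysis ends at Stage I.3; the trustee prevails on this issue.
— Issue II —
At Stage II.1 the beneficiary must meet clear and convincing evidence (weight is at least 77): on (g) the weight is 85 less the opposing 1 gives net 84, which does reach 77, so (g) meets the standard; on (h) the weight is 76, < 77, so (h) does not meet the standard.
  Not every element is met, so the beneficiary fails to carry Stage II.1.
The trustee prevails on this issue.
— Issue III —
Stage III.1 (beneficiary, the balance of probabilities, weight is at least 52): (k) net 85−28=57 ≥ 52 — meets; (l) 57 ≥ 52 — meets.
  Stage III.1 carried; the burden remains with the beneficiary.
Stage III.2 (beneficiary, a production showing, weight exceeds 18): (m) net 48−29=19 > 18 — meets; (n) 12 ≤ 18 — fails.
  Not every element is met, so the beneficiary fails to carry Stage III.2.
The trustee prevails on this issue.
Per-issue: Issue I → trustee; Issue II → trustee; Issue III → trustee. The beneficiary must prevail on at least one issue; overall, the trustee prevails.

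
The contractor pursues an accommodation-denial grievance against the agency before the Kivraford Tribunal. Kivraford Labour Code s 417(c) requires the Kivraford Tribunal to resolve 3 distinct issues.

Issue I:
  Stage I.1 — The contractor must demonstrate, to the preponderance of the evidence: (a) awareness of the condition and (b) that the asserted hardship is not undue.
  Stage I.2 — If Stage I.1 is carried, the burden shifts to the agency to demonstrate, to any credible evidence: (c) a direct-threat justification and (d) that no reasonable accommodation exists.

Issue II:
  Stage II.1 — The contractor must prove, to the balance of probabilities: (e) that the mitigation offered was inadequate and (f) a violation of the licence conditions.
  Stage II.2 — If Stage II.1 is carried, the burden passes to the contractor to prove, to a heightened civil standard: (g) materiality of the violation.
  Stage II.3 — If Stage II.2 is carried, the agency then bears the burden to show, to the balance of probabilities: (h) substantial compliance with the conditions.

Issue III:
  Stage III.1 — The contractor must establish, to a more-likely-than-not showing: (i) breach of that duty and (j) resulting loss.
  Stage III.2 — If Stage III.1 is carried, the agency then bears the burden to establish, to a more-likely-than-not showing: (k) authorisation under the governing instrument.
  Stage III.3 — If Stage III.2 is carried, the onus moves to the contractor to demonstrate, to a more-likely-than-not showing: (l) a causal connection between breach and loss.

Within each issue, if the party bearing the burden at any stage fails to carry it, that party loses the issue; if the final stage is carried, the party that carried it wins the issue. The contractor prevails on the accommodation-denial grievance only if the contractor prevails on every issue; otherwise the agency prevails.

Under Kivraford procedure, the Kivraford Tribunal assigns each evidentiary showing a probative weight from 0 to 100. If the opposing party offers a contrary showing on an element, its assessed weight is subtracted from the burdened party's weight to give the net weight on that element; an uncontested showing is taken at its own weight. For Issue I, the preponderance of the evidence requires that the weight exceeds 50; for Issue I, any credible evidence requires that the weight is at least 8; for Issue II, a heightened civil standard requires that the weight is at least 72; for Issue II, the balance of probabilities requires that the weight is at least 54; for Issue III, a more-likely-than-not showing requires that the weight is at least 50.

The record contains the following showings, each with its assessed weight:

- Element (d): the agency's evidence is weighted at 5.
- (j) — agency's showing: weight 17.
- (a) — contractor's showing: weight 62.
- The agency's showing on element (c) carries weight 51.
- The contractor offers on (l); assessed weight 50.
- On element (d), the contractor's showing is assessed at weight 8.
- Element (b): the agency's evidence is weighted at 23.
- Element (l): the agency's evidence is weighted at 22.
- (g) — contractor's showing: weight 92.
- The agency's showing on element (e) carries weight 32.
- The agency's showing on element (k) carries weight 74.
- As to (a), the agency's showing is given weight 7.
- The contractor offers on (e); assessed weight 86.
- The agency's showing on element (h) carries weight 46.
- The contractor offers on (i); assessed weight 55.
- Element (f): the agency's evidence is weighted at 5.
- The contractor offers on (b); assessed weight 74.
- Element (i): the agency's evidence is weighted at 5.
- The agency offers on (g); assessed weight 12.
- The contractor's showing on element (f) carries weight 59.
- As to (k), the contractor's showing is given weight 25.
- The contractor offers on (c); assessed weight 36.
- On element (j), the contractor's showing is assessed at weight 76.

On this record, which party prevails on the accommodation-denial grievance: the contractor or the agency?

— Issue I —
Stage I.1 — burden on contractor; standard: the preponderance of the evidence (weight exceeds 50).
    (a): 62 − 7 = 55 > 50 [met]
    (b): 74 − 23 = 51 > 50 [met]
  Stage I.1 is satisfied; the onus moves to the agency.
Stage I.2 — burden on agency; standard: any credible evidence (weight is at least 8).
    (c): 51 − 36 = 15 ≥ 8 [met]
    (d): 5 − 8 = -3 < 8 [not met]
  Not every element is met, so the agency fails to carry Stage I.2.
So the contractor prevails on this issue.
— Issue II —
Stage II.1 (contractor, the balance of probabilities, weight is at least 54): (e) net 86−32=54 ≥ 54 — meets; (f) net 59−5=54 ≥ 54 — meets.
  All elements met. The contractor retains the burden for Stage II.2.
Stage II.2 (contractor, a heightened civil standard, weight is at least 72): (g) net 92−12=80 ≥ 72 — meets.
  The contractor carries Stage II.2; the agency now bears the burden.
Stage II.3 (agency, the balance of probabilities, weight is at least 54): (h) 46 < 54 — fails.
  Not every element is met, so the agency fails to carry Stage II.3.
The analysis ends at Stage II.3; the contractor prevails on this issue.
— Issue III —
Stage III.1 — burden on contractor; standard: a more-likely-than-not showing (weight is at least 50).
    (i): 55 − 5 = 50 ≥ 50 [met]
    (j): 76 − 17 = 59 ≥ 50 [met]
  Stage III.1 is satisfied; the onus moves to the agency.
Stage III.2 — burden on agency; standard: a more-likely-than-not showing (weight is at least 50).
    (k): 74 − 25 = 49 < 50 [not met]
  The agency does not carry Stage III.2.
The analysis ends at Stage III.2; the contractor prevails on this issue.
Per-issue: Issue I → contractor; Issue II → contractor; Issue III → contractor. The contractor must prevail on every issue; overall, the contractor prevails.

contractor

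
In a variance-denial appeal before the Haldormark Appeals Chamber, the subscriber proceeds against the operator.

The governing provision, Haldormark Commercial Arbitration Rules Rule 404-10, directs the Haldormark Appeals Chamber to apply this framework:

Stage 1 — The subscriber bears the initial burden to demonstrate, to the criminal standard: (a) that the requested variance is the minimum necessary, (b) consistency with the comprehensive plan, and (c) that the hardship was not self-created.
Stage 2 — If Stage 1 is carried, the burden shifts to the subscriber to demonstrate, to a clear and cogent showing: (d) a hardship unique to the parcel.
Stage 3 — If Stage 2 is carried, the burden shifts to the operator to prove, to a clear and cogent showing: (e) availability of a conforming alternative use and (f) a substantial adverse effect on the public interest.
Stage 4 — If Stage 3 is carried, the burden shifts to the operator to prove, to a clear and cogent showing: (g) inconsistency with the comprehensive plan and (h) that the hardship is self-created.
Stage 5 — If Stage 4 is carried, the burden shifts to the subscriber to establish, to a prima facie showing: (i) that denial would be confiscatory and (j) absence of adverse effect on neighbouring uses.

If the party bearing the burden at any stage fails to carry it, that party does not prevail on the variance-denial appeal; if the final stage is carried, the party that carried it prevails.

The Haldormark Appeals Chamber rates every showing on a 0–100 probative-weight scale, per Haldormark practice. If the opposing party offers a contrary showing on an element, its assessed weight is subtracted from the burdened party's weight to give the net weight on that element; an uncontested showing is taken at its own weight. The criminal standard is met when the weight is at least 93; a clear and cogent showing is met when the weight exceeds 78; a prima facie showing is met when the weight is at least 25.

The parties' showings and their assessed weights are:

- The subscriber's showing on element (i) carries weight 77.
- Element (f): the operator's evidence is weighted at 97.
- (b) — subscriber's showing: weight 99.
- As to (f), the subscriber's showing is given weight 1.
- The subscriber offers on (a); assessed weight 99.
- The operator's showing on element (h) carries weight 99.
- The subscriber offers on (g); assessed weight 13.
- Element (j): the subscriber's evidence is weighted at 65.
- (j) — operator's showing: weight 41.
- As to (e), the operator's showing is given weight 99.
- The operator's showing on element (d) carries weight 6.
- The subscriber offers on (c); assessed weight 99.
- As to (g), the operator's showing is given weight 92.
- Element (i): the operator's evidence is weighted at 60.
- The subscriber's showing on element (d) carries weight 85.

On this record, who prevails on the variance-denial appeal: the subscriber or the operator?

At Stage 1 the subscriber must meet the criminal standard (weight is at least 93): on (a) the weight is 99, ≥ 93, so (a) meets the standard; on (b) the weight is 99, which does reach 93, so (b) meets the standard; on (c) the weight is 99, ≥ 93, so (c) meets the standard.
  All elements met. The subscriber retains the burden for Stage 2.
At Stage 2 the subscriber must meet a clear and cogent showing (weight exceeds 78): on (d) the weight is 85 less the opposing 6 gives net 79, which does exceed 78, so (d) meets the standard.
  All elements met. The burden passes to the operator.
At Stage 3 the operator must meet a clear and cogent showing (weight exceeds 78): on (e) the weight is 99, which does exceed 78, so (e) meets the standard; on (f) the weight is 97 less the opposing 1 gives net 96, > 78, so (f) meets the standard.
  Stage 3 is satisfied; the operator continues to bear the burden.
At Stage 4 the operator must meet a clear and cogent showing (weight exceeds 78): on (g) the weight is 92 less the opposing 13 gives net 79, > 78, so (g) meets the standard; on (h) the weight is 99, which does exceed 78, so (h) meets the standard.
  The operator carries Stage 4; the subscriber now bears the burden.
At Stage 5 the subscriber must meet a prima facie showing (weight is at least 25): on (i) the weight is 77 less the opposing 60 gives net 17, < 25, so (i) does not meet the standard; on (j) the weight is 65 less the opposing 41 gives net 24, which does not reach 25, so (j) does not meet the standard.
  The subscriber does not carry Stage 5.
The analysis ends at Stage 5; the operator prevails.

operator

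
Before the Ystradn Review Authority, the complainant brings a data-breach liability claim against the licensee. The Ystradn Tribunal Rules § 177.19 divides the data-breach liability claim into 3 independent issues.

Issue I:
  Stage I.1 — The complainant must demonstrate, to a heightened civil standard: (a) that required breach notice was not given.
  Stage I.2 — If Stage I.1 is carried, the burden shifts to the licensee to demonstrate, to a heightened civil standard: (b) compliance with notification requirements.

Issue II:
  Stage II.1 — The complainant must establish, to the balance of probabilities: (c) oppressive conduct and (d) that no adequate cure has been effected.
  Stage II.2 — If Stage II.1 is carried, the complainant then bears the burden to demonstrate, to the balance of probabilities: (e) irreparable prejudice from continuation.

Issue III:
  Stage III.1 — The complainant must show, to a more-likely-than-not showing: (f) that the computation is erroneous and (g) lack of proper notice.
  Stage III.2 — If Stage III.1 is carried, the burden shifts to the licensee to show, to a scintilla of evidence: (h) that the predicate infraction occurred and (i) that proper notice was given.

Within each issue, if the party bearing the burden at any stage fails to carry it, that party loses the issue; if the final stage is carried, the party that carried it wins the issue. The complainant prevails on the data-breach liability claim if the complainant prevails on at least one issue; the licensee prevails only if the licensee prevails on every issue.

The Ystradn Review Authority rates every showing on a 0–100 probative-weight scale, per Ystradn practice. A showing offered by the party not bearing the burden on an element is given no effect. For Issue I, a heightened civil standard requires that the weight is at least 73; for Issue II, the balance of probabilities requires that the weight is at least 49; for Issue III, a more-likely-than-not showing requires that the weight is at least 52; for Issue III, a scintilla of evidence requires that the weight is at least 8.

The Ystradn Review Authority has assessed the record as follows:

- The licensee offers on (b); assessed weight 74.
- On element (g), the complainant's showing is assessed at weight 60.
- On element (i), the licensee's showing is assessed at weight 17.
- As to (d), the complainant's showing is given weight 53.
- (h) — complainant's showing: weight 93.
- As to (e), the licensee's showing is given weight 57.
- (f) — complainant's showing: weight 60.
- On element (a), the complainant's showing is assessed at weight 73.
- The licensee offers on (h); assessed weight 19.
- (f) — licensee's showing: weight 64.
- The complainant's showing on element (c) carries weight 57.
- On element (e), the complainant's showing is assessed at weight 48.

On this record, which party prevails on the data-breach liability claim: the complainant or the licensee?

licensee

— Issue I —
At Stage I.1 the complainant must meet a heightened civil standard (weight is at least 73): on (a) the weight is 73, which does reach 73, so (a) meets the standard.
  All elements met. The burden passes to the licensee.
At Stage I.2 the licensee must meet a heightened civil standard (weight is at least 73): on (b) the weight is 74, ≥ 73, so (b) meets the standard.
  Stage I.2 carried; the final stage is satisfied.
With every stage satisfied, the licensee prevails on this issue.
— Issue II —
Stage II.1 — burden on complainant; standard: the balance of probabilities (weight is at least 49).
    (c): 57 ≥ 49 [met]
    (d): 53 ≥ 49 [met]
  All elements met. The complainant retains the burden for Stage II.2.
Stage II.2 — burden on complainant; standard: the balance of probabilities (weight is at least 49).
    (e): 48 (licensee's 57 disregarded) < 49 [not met]
  Not every element is met, so the complainant fails to carry Stage II.2.
The analysis ends at Stage II.2; the licensee prevails on this issue.
— Issue III —
Stage III.1 — burden on complainant; standard: a more-likely-than-not showing (weight is at least 52).
    (f): 60 (licensee's 64 disregarded) ≥ 52 [met]
    (g): 60 ≥ 52 [met]
  Stage III.1 carried; the burden shifts to the licensee.
Stage III.2 — burden on licensee; standard: a scintilla of evidence (weight is at least 8).
    (h): 19 (complainant's 93 disregarded) ≥ 8 [met]
    (i): 17 ≥ 8 [met]
  The licensee carries the last stage.
With every stage satisfied, the licensee prevails on this issue.
Per-issue: Issue I → licensee; Issue II → licensee; Issue III → licensee. The complainant must prevail on at least one issue; overall, the licensee prevails.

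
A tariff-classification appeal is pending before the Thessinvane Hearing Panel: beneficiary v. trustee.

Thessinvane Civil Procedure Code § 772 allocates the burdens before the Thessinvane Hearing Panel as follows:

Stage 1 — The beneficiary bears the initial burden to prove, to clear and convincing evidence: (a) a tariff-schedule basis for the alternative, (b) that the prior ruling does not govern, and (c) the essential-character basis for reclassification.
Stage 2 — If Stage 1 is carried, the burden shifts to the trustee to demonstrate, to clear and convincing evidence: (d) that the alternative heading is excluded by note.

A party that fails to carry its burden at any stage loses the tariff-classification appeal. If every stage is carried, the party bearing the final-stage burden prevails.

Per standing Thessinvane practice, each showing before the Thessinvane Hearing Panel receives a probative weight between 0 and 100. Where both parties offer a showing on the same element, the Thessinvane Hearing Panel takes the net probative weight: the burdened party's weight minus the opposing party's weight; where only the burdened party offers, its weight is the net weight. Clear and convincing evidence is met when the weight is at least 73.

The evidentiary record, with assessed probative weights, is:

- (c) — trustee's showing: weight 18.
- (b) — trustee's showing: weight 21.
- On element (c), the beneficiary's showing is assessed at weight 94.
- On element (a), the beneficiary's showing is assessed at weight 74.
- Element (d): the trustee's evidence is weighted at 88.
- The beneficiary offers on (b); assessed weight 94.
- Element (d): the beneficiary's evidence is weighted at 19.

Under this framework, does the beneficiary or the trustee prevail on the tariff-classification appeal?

beneficiary

At Stage 1 the beneficiary must meet clear and convincing evidence (weight is at least 73): on (a) the weight is 74, ≥ 73, so (a) meets the standard; on (b) the weight is 94 less the opposing 21 gives net 73, which does reach 73, so (b) meets the standard; on (c) the weight is 94 less the opposing 18 gives net 76, which does reach 73, so (c) meets the standard.
  The beneficiary carries Stage 1; the trustee now bears the burden.
At Stage 2 the trustee must meet clear and convincing evidence (weight is at least 73): on (d) the weight is 88 less the opposing 19 gives net 69, which does not reach 73, so (d) does not meet the standard.
  Stage 2 not carried; the trustee fails its burden.
The beneficiary prevails.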